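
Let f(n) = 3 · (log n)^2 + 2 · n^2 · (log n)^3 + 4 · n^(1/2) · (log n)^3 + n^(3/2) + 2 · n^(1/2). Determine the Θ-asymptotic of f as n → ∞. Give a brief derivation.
f(n) ∈ Θ(n^2 · (log n)^3)

Compare the terms by growth order. For large n, n^a · (log n)^b dominates n^a' · (log n)^b' iff a > a', or (a = a' and b > b'). Ranking the 5 terms shows the dominant one is 2 · n^2 · (log n)^3. Hence f(n) ∈ Θ(n^2 · (log n)^3).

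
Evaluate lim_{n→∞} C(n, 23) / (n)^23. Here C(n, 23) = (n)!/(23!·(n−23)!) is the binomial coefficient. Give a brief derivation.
lim = 1/23! = 1/25852016738884976640000

With N = n → ∞: C(N, 23) / N^23 = [N(N−1)…(N−22)] / (23! · N^23) = (1/23!) · 1 · (1 − 1/n) · … · (1 − 22/n). Each factor → 1 as N → ∞, so the limit is 1/23! = 1/25852016738884976640000.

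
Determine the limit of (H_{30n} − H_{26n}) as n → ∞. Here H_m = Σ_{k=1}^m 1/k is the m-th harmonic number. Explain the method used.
lim = ln(30/26) = ln(15/13)

Euler-Maclaurin gives H_m = ln m + γ + 1/(2m) + O(1/m^2). The γ and O(1/m) terms cancel in the difference:
  H_{30n} − H_{26n} = ln(30n) − ln(26n) + O(1/n) = ln(30/26) + O(1/n).
Hence the limit is ln(30/26) = ln(15/13).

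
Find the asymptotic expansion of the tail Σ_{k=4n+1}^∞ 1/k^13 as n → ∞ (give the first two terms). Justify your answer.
Σ_{k>4n} 1/k^13 = 1/(12 · (4n)^12) − 1/(2 · (4n)^13) + O(1/(4n)^14)

Compare to the integral: ∫_{4n}^∞ x^(−13) dx = [−x^(−12)/12]_{4n}^∞ = 1/((13−1)·(4n)^12). The Euler-Maclaurin correction adds −f(4n)/2 = −1/(2·(4n)^13). Euler-Maclaurin then gives
  Σ_{k>4n} 1/k^13 = ∫_{4n}^∞ dx/x^13 − 1/(2·(4n)^13) + O(1/(4n)^14).
(Equivalently this is ζ(13) − Σ_{k≤4n} 1/k^13.)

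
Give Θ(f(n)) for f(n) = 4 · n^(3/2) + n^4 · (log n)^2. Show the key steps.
f(n) ∈ Θ(n^4 · (log n)^2)

Compare the terms by growth order. For large n, n^a · (log n)^b dominates n^a' · (log n)^b' iff a > a', or (a = a' and b > b'). Ranking the 2 terms shows the dominant one is n^4 · (log n)^2. Hence f(n) ∈ Θ(n^4 · (log n)^2).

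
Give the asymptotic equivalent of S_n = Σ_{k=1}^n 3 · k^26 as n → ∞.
S_n ~ n^27 / 9

By integral comparison (Euler-Maclaurin), Σ_{k=1}^n 3 · k^26 = 3 · ∫_0^n x^26 dx + O(n^26) = 3 · n^27/27 = n^27 / 9 + O(n^26). (Equivalently, Faulhaber's formula gives the same leading term.)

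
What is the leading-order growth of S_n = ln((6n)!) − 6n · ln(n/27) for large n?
S_n ~ 6n · (ln 162 − 1) + O(ln n)

Stirling: ln((6n)!) = 6n ln(6n) − 6n + O(ln n).
  S_n = 6n ln(6n) − 6n − 6n ln(n/27) + O(ln n)
      = 6n ln(6n) − 6n ln n + 6n ln 27 − 6n + O(ln n)
      = 6n ln 6 + 6n ln 27 − 6n + O(ln n)
      = 6n (ln 162 − 1) + O(ln n).
Numerically ln(162) − 1 ≈ 4.0876.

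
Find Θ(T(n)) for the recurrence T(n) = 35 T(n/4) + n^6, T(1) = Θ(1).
T(n) = Θ(n^6)

log_4 35 ≈ 2.565. f(n) = n^6 dominates n^(log_4 35) since 6 > 2.565, and the regularity condition a·f(n/b) = 35·(n/4)^6 = (35/4096)·n^6 ≤ c·f(n) holds with c = 35/4096 ≈ 0.00854 < 1. So this is Case 3: T(n) = Θ(f(n)) = Θ(n^6).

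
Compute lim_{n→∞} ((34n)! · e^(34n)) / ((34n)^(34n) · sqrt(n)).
lim = sqrt(2π·34)

Stirling: (34n)! ~ sqrt(2π·34n) · (34n/e)^(34n). Hence
  (34n)! · e^(34n) / (34n)^(34n) ~ sqrt(2π·34n).
Dividing by sqrt(n): sqrt(2π·34n) / sqrt(n) = sqrt(2π·34) · n^((1−1)/2), so the limit is sqrt(2π·34).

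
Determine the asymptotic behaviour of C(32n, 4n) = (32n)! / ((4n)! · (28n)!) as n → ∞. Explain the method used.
C(32n, 4n) ~ (16777216/823543)^(4n) · sqrt(4/(7π·4n))

Write N = 4n. Apply Stirling to each factorial:
  (8N)! ~ sqrt(2π·8N) · (8N/e)^(8N),
  N! ~ sqrt(2π N) · (N/e)^N,
  (7N)! ~ sqrt(2π·7N) · (7N/e)^(7N).
The exponential factors combine to (8N)^(8N) / (N^N · (7N)^(7N)) = 8^(8N)/7^(7N) = (8^8/7^7)^N = (16777216/823543)^N.
The square-root prefactors combine to sqrt(2π·8N) / (sqrt(2π N)·sqrt(2π·7N)) = sqrt(8 / (2π·7·N)) = sqrt(4/(7π·4n)).
Substituting N = 4n: C(32n, 4n) ~ (16777216/823543)^(4n) · sqrt(4/(7π·4n)).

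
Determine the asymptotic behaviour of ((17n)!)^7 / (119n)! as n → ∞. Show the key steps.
((17n)!)^7/(119n)! ~ ((2π·17n)^(6/2) / sqrt(7)) · 7^(−7·17n)  →  0

Write N = 17n. Stirling: N! ~ sqrt(2π N)(N/e)^N and (7N)! ~ sqrt(2π·7N)·(7N/e)^(7N).
  (N!)^7/(7N)! ~ (2π N)^(7/2) (N/e)^(7N) / [sqrt(2π·7N) (7N/e)^(7N)]
     = (2π N)^(7/2) / sqrt(2π·7N) · (N/(7N))^(7N)
     = (2π N)^((7−1)/2) / sqrt(7) · 7^(−7N).
Since 7^7 > 1, the factor 7^(−7N) decays exponentially, so the ratio → 0. Substituting N = 17n gives the stated form.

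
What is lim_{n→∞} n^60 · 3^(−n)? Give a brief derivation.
lim = 0

Exponentials with base > 1 dominate every fixed polynomial: for any fixed c, n^c / 3^n → 0 as n → ∞ (e.g. by the ratio test, or by writing 3^n = e^(n ln 3) and noting e^(n ln 3) / n^c → ∞). Hence n^60 · 3^(−n) = n^60 / 3^n → 0.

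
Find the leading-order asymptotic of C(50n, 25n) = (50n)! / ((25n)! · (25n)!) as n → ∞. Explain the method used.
C(50n, 25n) ~ (4)^(25n) · sqrt(1/(π·25n))

Write N = 25n. Apply Stirling to each factorial:
  (2N)! ~ sqrt(2π·2N) · (2N/e)^(2N),
  N! ~ sqrt(2π N) · (N/e)^N,
  (1N)! ~ sqrt(2π·1N) · (1N/e)^(1N).
The exponential factors combine to (2N)^(2N) / (N^N · (1N)^(1N)) = 2^(2N)/1^(1N) = (2^2/1^1)^N = (4)^N.
The square-root prefactors combine to sqrt(2π·2N) / (sqrt(2π N)·sqrt(2π·1N)) = sqrt(2 / (2π·1·N)) = sqrt(1/(π·25n)).
Substituting N = 25n: C(50n, 25n) ~ (4)^(25n) · sqrt(1/(π·25n)).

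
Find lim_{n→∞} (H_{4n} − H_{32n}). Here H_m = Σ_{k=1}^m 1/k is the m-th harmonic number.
lim = ln(4/32) = −ln 8

Euler-Maclaurin gives H_m = ln m + γ + 1/(2m) + O(1/m^2). The γ and O(1/m) terms cancel in the difference:
  H_{4n} − H_{32n} = ln(4n) − ln(32n) + O(1/n) = ln(4/32) + O(1/n).
Hence the limit is ln(4/32) = −ln 8.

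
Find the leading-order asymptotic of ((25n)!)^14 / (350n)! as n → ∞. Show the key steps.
((25n)!)^14/(350n)! ~ ((2π·25n)^(13/2) / sqrt(14)) · 14^(−14·25n)  →  0

Write N = 25n. Stirling: N! ~ sqrt(2π N)(N/e)^N and (14N)! ~ sqrt(2π·14N)·(14N/e)^(14N).
  (N!)^14/(14N)! ~ (2π N)^(14/2) (N/e)^(14N) / [sqrt(2π·14N) (14N/e)^(14N)]
     = (2π N)^(14/2) / sqrt(2π·14N) · (N/(14N))^(14N)
     = (2π N)^((14−1)/2) / sqrt(14) · 14^(−14N).
Since 14^14 > 1, the factor 14^(−14N) decays exponentially, so the ratio → 0. Substituting N = 25n gives the stated form.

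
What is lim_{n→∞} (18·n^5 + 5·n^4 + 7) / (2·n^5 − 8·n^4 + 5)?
lim = 18/2 = 9

For large n the leading n^5 terms dominate both numerator and denominator. Dividing top and bottom by n^5, every other term tends to 0, leaving 18/2 = 9.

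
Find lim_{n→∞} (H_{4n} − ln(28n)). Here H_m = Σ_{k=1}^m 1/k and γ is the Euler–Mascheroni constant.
lim = −ln 7 + γ

By Euler-Maclaurin, H_m = ln m + γ + O(1/m). So
  H_{4n} − ln(28n) = ln(4n) + γ − ln(28n) + O(1/n)
                       = ln(4/28) + γ + O(1/n).
Hence the limit is ln(4/28) + γ (= −ln 7).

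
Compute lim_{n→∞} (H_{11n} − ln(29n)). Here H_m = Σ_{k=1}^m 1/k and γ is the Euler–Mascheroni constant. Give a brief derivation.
lim = ln(11/29) + γ

By Euler-Maclaurin, H_m = ln m + γ + O(1/m). So
  H_{11n} − ln(29n) = ln(11n) + γ − ln(29n) + O(1/n)
                       = ln(11/29) + γ + O(1/n).
Hence the limit is ln(11/29) + γ.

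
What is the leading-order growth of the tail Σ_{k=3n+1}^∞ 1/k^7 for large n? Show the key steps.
Σ_{k>3n} 1/k^7 ~ 1/(6 · (3n)^6)

Compare to the integral: ∫_{3n}^∞ x^(−7) dx = [−x^(−6)/6]_{3n}^∞ = 1/((7−1)·(3n)^6). Euler-Maclaurin then gives
  Σ_{k>3n} 1/k^7 = ∫_{3n}^∞ dx/x^7 − 1/(2·(3n)^7) + O(1/(3n)^8).
(Equivalently this is ζ(7) − Σ_{k≤3n} 1/k^7.)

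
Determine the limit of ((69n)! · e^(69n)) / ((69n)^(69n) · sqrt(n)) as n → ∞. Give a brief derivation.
lim = sqrt(2π·69)

Stirling: (69n)! ~ sqrt(2π·69n) · (69n/e)^(69n). Hence
  (69n)! · e^(69n) / (69n)^(69n) ~ sqrt(2π·69n).
Dividing by sqrt(n): sqrt(2π·69n) / sqrt(n) = sqrt(2π·69) · n^((1−1)/2), so the limit is sqrt(2π·69).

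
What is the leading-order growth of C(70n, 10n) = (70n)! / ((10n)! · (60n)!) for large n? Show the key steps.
C(70n, 10n) ~ (823543/46656)^(10n) · sqrt(7/(12π·10n))

Write N = 10n. Apply Stirling to each factorial:
  (7N)! ~ sqrt(2π·7N) · (7N/e)^(7N),
  N! ~ sqrt(2π N) · (N/e)^N,
  (6N)! ~ sqrt(2π·6N) · (6N/e)^(6N).
The exponential factors combine to (7N)^(7N) / (N^N · (6N)^(6N)) = 7^(7N)/6^(6N) = (7^7/6^6)^N = (823543/46656)^N.
The square-root prefactors combine to sqrt(2π·7N) / (sqrt(2π N)·sqrt(2π·6N)) = sqrt(7 / (2π·6·N)) = sqrt(7/(12π·10n)).
Substituting N = 10n: C(70n, 10n) ~ (823543/46656)^(10n) · sqrt(7/(12π·10n)).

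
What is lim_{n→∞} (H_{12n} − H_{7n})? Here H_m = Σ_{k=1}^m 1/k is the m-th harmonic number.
lim = ln(12/7)

Euler-Maclaurin gives H_m = ln m + γ + 1/(2m) + O(1/m^2). The γ and O(1/m) terms cancel in the difference:
  H_{12n} − H_{7n} = ln(12n) − ln(7n) + O(1/n) = ln(12/7) + O(1/n).
Hence the limit is ln(12/7).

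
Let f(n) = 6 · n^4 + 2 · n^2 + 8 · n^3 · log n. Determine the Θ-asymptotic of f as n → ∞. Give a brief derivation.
f(n) ∈ Θ(n^4)

Compare the terms by growth order. For large n, n^a · (log n)^b dominates n^a' · (log n)^b' iff a > a', or (a = a' and b > b'). Ranking the 3 terms shows the dominant one is 6 · n^4. Hence f(n) ∈ Θ(n^4).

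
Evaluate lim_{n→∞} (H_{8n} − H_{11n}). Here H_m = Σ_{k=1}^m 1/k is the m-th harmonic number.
lim = ln(8/11)

Euler-Maclaurin gives H_m = ln m + γ + 1/(2m) + O(1/m^2). The γ and O(1/m) terms cancel in the difference:
  H_{8n} − H_{11n} = ln(8n) − ln(11n) + O(1/n) = ln(8/11) + O(1/n).
Hence the limit is ln(8/11).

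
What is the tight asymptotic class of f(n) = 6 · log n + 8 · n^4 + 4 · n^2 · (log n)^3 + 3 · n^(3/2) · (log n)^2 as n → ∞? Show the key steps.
f(n) ∈ Θ(n^4)

Compare the terms by growth order. For large n, n^a · (log n)^b dominates n^a' · (log n)^b' iff a > a', or (a = a' and b > b'). Ranking the 4 terms shows the dominant one is 8 · n^4. Hence f(n) ∈ Θ(n^4).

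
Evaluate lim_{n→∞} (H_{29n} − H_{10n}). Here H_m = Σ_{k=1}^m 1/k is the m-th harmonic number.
lim = ln(29/10)

Euler-Maclaurin gives H_m = ln m + γ + 1/(2m) + O(1/m^2). The γ and O(1/m) terms cancel in the difference:
  H_{29n} − H_{10n} = ln(29n) − ln(10n) + O(1/n) = ln(29/10) + O(1/n).
Hence the limit is ln(29/10).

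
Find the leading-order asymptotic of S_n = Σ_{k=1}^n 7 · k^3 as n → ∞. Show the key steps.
S_n ~ 7 · n^4 / 4

By integral comparison (Euler-Maclaurin), Σ_{k=1}^n 7 · k^3 = 7 · ∫_0^n x^3 dx + O(n^3) = 7 · n^4/4 + O(n^3). (Equivalently, Faulhaber's formula gives the same leading term.)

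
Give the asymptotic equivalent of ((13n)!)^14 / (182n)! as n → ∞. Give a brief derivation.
((13n)!)^14/(182n)! ~ ((2π·13n)^(13/2) / sqrt(14)) · 14^(−14·13n)  →  0

Write N = 13n. Stirling: N! ~ sqrt(2π N)(N/e)^N and (14N)! ~ sqrt(2π·14N)·(14N/e)^(14N).
  (N!)^14/(14N)! ~ (2π N)^(14/2) (N/e)^(14N) / [sqrt(2π·14N) (14N/e)^(14N)]
     = (2π N)^(14/2) / sqrt(2π·14N) · (N/(14N))^(14N)
     = (2π N)^((14−1)/2) / sqrt(14) · 14^(−14N).
Since 14^14 > 1, the factor 14^(−14N) decays exponentially, so the ratio → 0. Substituting N = 13n gives the stated form.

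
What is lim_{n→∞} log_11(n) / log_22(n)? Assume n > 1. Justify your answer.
lim = ln(22) / ln(11) = log_11(22)

Change of base: log_11(n) = ln n / ln 11 and log_22(n) = ln n / ln 22. The ratio is (ln n / ln 11) · (ln 22 / ln n) = ln 22 / ln 11, a constant independent of n. So the limit is ln 22 / ln 11 = log_11(22).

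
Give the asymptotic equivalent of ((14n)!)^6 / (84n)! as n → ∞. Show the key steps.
((14n)!)^6/(84n)! ~ ((2π·14n)^(5/2) / sqrt(6)) · 6^(−6·14n)  →  0

Write N = 14n. Stirling: N! ~ sqrt(2π N)(N/e)^N and (6N)! ~ sqrt(2π·6N)·(6N/e)^(6N).
  (N!)^6/(6N)! ~ (2π N)^(6/2) (N/e)^(6N) / [sqrt(2π·6N) (6N/e)^(6N)]
     = (2π N)^(6/2) / sqrt(2π·6N) · (N/(6N))^(6N)
     = (2π N)^((6−1)/2) / sqrt(6) · 6^(−6N).
Since 6^6 > 1, the factor 6^(−6N) decays exponentially, so the ratio → 0. Substituting N = 14n gives the stated form.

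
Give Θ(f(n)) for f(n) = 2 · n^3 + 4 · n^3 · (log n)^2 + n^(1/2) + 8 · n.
f(n) ∈ Θ(n^3 · (log n)^2)

Compare the terms by growth order. For large n, n^a · (log n)^b dominates n^a' · (log n)^b' iff a > a', or (a = a' and b > b'). Ranking the 4 terms shows the dominant one is 4 · n^3 · (log n)^2. Hence f(n) ∈ Θ(n^3 · (log n)^2).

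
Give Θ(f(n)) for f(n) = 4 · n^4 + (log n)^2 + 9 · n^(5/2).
f(n) ∈ Θ(n^4)

Compare the terms by growth order. For large n, n^a · (log n)^b dominates n^a' · (log n)^b' iff a > a', or (a = a' and b > b'). Ranking the 3 terms shows the dominant one is 4 · n^4. Hence f(n) ∈ Θ(n^4).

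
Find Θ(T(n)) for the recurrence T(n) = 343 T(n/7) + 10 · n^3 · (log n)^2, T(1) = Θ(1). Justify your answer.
T(n) = Θ(n^3 · (log n)^3)

Here log_7 343 = 3 and f(n) = 10 · n^3 · (log n)^2 = Θ(n^(log_7 343) · (log n)^2). This is the extended Case 2 of the master theorem (f matches the critical exponent up to log factors), giving T(n) = Θ(n^(log_7 343) · (log n)^(2+1)) = Θ(n^3 · (log n)^3).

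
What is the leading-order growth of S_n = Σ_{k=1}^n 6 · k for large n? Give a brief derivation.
S_n ~ 3 · n^2

By integral comparison (Euler-Maclaurin), Σ_{k=1}^n 6 · k = 6 · ∫_0^n x^1 dx + O(n) = 6 · n^2/2 = 3 · n^2 + O(n). (Equivalently, Faulhaber's formula gives the same leading term.)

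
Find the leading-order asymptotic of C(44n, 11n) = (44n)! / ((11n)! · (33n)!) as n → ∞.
C(44n, 11n) ~ (256/27)^(11n) · sqrt(2/(3π·11n))

Write N = 11n. Apply Stirling to each factorial:
  (4N)! ~ sqrt(2π·4N) · (4N/e)^(4N),
  N! ~ sqrt(2π N) · (N/e)^N,
  (3N)! ~ sqrt(2π·3N) · (3N/e)^(3N).
The exponential factors combine to (4N)^(4N) / (N^N · (3N)^(3N)) = 4^(4N)/3^(3N) = (4^4/3^3)^N = (256/27)^N.
The square-root prefactors combine to sqrt(2π·4N) / (sqrt(2π N)·sqrt(2π·3N)) = sqrt(4 / (2π·3·N)) = sqrt(2/(3π·11n)).
Substituting N = 11n: C(44n, 11n) ~ (256/27)^(11n) · sqrt(2/(3π·11n)).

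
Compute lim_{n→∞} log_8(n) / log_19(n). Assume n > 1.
lim = ln(19) / ln(8) = log_8(19)

Change of base: log_8(n) = ln n / ln 8 and log_19(n) = ln n / ln 19. The ratio is (ln n / ln 8) · (ln 19 / ln n) = ln 19 / ln 8, a constant independent of n. So the limit is ln 19 / ln 8 = log_8(19).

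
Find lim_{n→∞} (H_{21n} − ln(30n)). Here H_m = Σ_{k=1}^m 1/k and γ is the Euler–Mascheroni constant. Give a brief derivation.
lim = ln(7/10) + γ

By Euler-Maclaurin, H_m = ln m + γ + O(1/m). So
  H_{21n} − ln(30n) = ln(21n) + γ − ln(30n) + O(1/n)
                       = ln(21/30) + γ + O(1/n).
Hence the limit is ln(21/30) + γ (= ln(7/10)).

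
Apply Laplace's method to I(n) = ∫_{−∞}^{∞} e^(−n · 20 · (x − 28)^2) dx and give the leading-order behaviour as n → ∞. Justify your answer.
I(n) = sqrt(π/(20n))

Here φ(x) = 20 · (x − 28)^2 has its unique minimum at x* = 28 with φ(x*) = 0 and φ''(x*) = 40. Laplace's method gives
  I(n) ~ e^(−n φ(x*)) · sqrt(2π / (n · φ''(x*))) = sqrt(2π / (40n)) = sqrt(π/(20n)).
This is exact: substituting u = (x − 28)·sqrt(20n) gives I(n) = (1/sqrt(20n)) ∫_{−∞}^{∞} e^(−u^2) du = sqrt(π/(20n)).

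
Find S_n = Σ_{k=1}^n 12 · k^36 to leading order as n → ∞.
S_n ~ 12 · n^37 / 37

By integral comparison (Euler-Maclaurin), Σ_{k=1}^n 12 · k^36 = 12 · ∫_0^n x^36 dx + O(n^36) = 12 · n^37/37 + O(n^36). (Equivalently, Faulhaber's formula gives the same leading term.)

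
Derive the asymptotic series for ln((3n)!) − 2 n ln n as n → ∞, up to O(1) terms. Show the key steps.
ln((3n)!) − 2 n ln n = n ln n + 3(ln 3 − 1) n + (1/2) ln(2π·3n) + O(1/n)

Stirling: ln((3n)!) = 3n ln(3n) − 3n + (1/2) ln(2π·3n) + O(1/n).
Expand 3n ln(3n) = 3n (ln n + ln 3) = 3n ln n + 3n ln 3.
Subtract 2n ln n: leading term is (3 − 2) n ln n = n ln n. The next term is 3n ln 3 − 3n = 3(ln 3 − 1) n. Then the (1/2) ln(2π·3n) correction.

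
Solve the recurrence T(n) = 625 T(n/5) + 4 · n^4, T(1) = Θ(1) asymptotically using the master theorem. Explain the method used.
T(n) = Θ(n^4 log n)

log_5 625 = 4, and f(n) = 4 · n^4 = Θ(n^(log_5 625)). This is Case 2 of the master theorem: T(n) = Θ(f(n) · log n) = Θ(n^4 log n).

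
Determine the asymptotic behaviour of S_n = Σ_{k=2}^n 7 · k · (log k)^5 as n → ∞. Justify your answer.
S_n ~ 7 · n^2 · (log n)^5 / 2

By integral comparison, S_n = ∫_1^n 7 · x · (log x)^5 dx + O(n · (log n)^5). For the integral, the leading term of ∫_1^n x^1 (log x)^5 dx is n^2/2 · (log n)^5 (by repeated integration by parts; each step lowers the log-exponent and produces a relatively O(1/log n) correction). Hence S_n ~ 7 · n^2 · (log n)^5 / 2.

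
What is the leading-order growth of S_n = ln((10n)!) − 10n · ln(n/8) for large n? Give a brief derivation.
S_n ~ 10n · (ln 80 − 1) + O(ln n)

Stirling: ln((10n)!) = 10n ln(10n) − 10n + O(ln n).
  S_n = 10n ln(10n) − 10n − 10n ln(n/8) + O(ln n)
      = 10n ln(10n) − 10n ln n + 10n ln 8 − 10n + O(ln n)
      = 10n ln 10 + 10n ln 8 − 10n + O(ln n)
      = 10n (ln 80 − 1) + O(ln n).
Numerically ln(80) − 1 ≈ 3.3820.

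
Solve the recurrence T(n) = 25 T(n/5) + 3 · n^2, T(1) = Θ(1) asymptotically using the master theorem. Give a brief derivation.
T(n) = Θ(n^2 log n)

log_5 25 = 2, and f(n) = 3 · n^2 = Θ(n^(log_5 25)). This is Case 2 of the master theorem: T(n) = Θ(f(n) · log n) = Θ(n^2 log n).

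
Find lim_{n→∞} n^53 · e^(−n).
lim = 0

Exponentials with base > 1 dominate every fixed polynomial: for any fixed c, n^c / e^n → 0 as n → ∞ (e.g. by the ratio test, or since e^n grows faster than any power of n). Hence n^53 · e^(−n) = n^53 / e^n → 0.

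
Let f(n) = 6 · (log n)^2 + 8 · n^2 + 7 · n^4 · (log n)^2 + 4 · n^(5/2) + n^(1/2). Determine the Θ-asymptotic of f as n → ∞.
f(n) ∈ Θ(n^4 · (log n)^2)

Compare the terms by growth order. For large n, n^a · (log n)^b dominates n^a' · (log n)^b' iff a > a', or (a = a' and b > b'). Ranking the 5 terms shows the dominant one is 7 · n^4 · (log n)^2. Hence f(n) ∈ Θ(n^4 · (log n)^2).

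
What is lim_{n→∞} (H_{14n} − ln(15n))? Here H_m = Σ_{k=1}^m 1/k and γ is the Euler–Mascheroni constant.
lim = ln(14/15) + γ

By Euler-Maclaurin, H_m = ln m + γ + O(1/m). So
  H_{14n} − ln(15n) = ln(14n) + γ − ln(15n) + O(1/n)
                       = ln(14/15) + γ + O(1/n).
Hence the limit is ln(14/15) + γ.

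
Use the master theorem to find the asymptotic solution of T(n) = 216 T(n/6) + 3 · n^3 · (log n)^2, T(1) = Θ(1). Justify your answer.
T(n) = Θ(n^3 · (log n)^3)

Here log_6 216 = 3 and f(n) = 3 · n^3 · (log n)^2 = Θ(n^(log_6 216) · (log n)^2). This is the extended Case 2 of the master theorem (f matches the critical exponent up to log factors), giving T(n) = Θ(n^(log_6 216) · (log n)^(2+1)) = Θ(n^3 · (log n)^3).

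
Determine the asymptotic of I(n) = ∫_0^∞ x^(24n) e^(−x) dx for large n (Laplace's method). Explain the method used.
I(n) ~ sqrt(2π·24n) · (24n/e)^(24n)

Write the integrand as exp(24n ln x − x) and set f(x) = 24n ln x − x. Then f'(x) = 24n/x − 1 = 0 at x* = 24n, and f''(x*) = −24n/x*^2 = −1/(24n). Laplace's method (interior maximum) gives
  I(n) ~ e^(f(x*)) · sqrt(2π / |f''(x*)|)
        = exp(24n ln(24n) − 24n) · sqrt(2π · 24n)
        = (24n)^(24n) e^(−24n) · sqrt(2π·24n)
        = sqrt(2π·24n) · (24n/e)^(24n).
This matches Γ(24n+1) with Stirling applied to Γ.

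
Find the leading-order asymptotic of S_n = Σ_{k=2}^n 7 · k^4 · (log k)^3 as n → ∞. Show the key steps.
S_n ~ 7 · n^5 · (log n)^3 / 5

By integral comparison, S_n = ∫_1^n 7 · x^4 · (log x)^3 dx + O(n^4 · (log n)^3). For the integral, the leading term of ∫_1^n x^4 (log x)^3 dx is n^5/5 · (log n)^3 (by repeated integration by parts; each step lowers the log-exponent and produces a relatively O(1/log n) correction). Hence S_n ~ 7 · n^5 · (log n)^3 / 5.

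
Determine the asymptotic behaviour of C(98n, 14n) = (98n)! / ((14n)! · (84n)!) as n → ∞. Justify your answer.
C(98n, 14n) ~ (823543/46656)^(14n) · sqrt(7/(12π·14n))

Write N = 14n. Apply Stirling to each factorial:
  (7N)! ~ sqrt(2π·7N) · (7N/e)^(7N),
  N! ~ sqrt(2π N) · (N/e)^N,
  (6N)! ~ sqrt(2π·6N) · (6N/e)^(6N).
The exponential factors combine to (7N)^(7N) / (N^N · (6N)^(6N)) = 7^(7N)/6^(6N) = (7^7/6^6)^N = (823543/46656)^N.
The square-root prefactors combine to sqrt(2π·7N) / (sqrt(2π N)·sqrt(2π·6N)) = sqrt(7 / (2π·6·N)) = sqrt(7/(12π·14n)).
Substituting N = 14n: C(98n, 14n) ~ (823543/46656)^(14n) · sqrt(7/(12π·14n)).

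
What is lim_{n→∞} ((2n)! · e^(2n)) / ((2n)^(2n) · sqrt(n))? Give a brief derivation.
lim = sqrt(2π·2)

Stirling: (2n)! ~ sqrt(2π·2n) · (2n/e)^(2n). Hence
  (2n)! · e^(2n) / (2n)^(2n) ~ sqrt(2π·2n).
Dividing by sqrt(n): sqrt(2π·2n) / sqrt(n) = sqrt(2π·2) · n^((1−1)/2), so the limit is sqrt(2π·2).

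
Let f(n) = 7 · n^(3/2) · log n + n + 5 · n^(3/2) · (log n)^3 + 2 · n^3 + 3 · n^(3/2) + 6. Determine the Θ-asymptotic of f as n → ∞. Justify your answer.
f(n) ∈ Θ(n^3)

Compare the terms by growth order. For large n, n^a · (log n)^b dominates n^a' · (log n)^b' iff a > a', or (a = a' and b > b'). Ranking the 6 terms shows the dominant one is 2 · n^3. Hence f(n) ∈ Θ(n^3).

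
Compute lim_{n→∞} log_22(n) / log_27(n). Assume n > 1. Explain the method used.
lim = ln(27) / ln(22) = log_22(27)

Change of base: log_22(n) = ln n / ln 22 and log_27(n) = ln n / ln 27. The ratio is (ln n / ln 22) · (ln 27 / ln n) = ln 27 / ln 22, a constant independent of n. So the limit is ln 27 / ln 22 = log_22(27).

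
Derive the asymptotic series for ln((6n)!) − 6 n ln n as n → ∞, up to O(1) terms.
ln((6n)!) − 6 n ln n = 6(ln 6 − 1) n + (1/2) ln(2π·6n) + O(1/n)

Stirling: ln((6n)!) = 6n ln(6n) − 6n + (1/2) ln(2π·6n) + O(1/n).
Since 6n ln(6n) = 6n ln n + 6n ln 6, subtracting 6n ln n cancels the n ln n term exactly. What remains is 6(ln 6 − 1) n + (1/2) ln(2π·6n) + O(1/n).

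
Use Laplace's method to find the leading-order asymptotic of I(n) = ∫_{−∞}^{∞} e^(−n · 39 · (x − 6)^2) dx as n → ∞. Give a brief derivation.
I(n) = sqrt(π/(39n))

Here φ(x) = 39 · (x − 6)^2 has its unique minimum at x* = 6 with φ(x*) = 0 and φ''(x*) = 78. Laplace's method gives
  I(n) ~ e^(−n φ(x*)) · sqrt(2π / (n · φ''(x*))) = sqrt(2π / (78n)) = sqrt(π/(39n)).
This is exact: substituting u = (x − 6)·sqrt(39n) gives I(n) = (1/sqrt(39n)) ∫_{−∞}^{∞} e^(−u^2) du = sqrt(π/(39n)).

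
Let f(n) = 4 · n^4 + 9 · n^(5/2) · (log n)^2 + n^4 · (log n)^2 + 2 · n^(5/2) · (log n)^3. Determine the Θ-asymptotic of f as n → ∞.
f(n) ∈ Θ(n^4 · (log n)^2)

Compare the terms by growth order. For large n, n^a · (log n)^b dominates n^a' · (log n)^b' iff a > a', or (a = a' and b > b'). Ranking the 4 terms shows the dominant one is n^4 · (log n)^2. Hence f(n) ∈ Θ(n^4 · (log n)^2).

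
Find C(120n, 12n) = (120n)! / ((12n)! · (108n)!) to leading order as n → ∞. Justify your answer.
C(120n, 12n) ~ (10000000000/387420489)^(12n) · sqrt(5/(9π·12n))

Write N = 12n. Apply Stirling to each factorial:
  (10N)! ~ sqrt(2π·10N) · (10N/e)^(10N),
  N! ~ sqrt(2π N) · (N/e)^N,
  (9N)! ~ sqrt(2π·9N) · (9N/e)^(9N).
The exponential factors combine to (10N)^(10N) / (N^N · (9N)^(9N)) = 10^(10N)/9^(9N) = (10^10/9^9)^N = (10000000000/387420489)^N.
The square-root prefactors combine to sqrt(2π·10N) / (sqrt(2π N)·sqrt(2π·9N)) = sqrt(10 / (2π·9·N)) = sqrt(5/(9π·12n)).
Substituting N = 12n: C(120n, 12n) ~ (10000000000/387420489)^(12n) · sqrt(5/(9π·12n)).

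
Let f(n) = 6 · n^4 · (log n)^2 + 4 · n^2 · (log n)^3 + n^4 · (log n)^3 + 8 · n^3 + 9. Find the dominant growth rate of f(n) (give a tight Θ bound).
f(n) ∈ Θ(n^4 · (log n)^3)

Compare the terms by growth order. For large n, n^a · (log n)^b dominates n^a' · (log n)^b' iff a > a', or (a = a' and b > b'). Ranking the 5 terms shows the dominant one is n^4 · (log n)^3. Hence f(n) ∈ Θ(n^4 · (log n)^3).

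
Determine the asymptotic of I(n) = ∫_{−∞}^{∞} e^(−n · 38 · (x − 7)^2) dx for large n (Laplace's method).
I(n) = sqrt(π/(38n))

Here φ(x) = 38 · (x − 7)^2 has its unique minimum at x* = 7 with φ(x*) = 0 and φ''(x*) = 76. Laplace's method gives
  I(n) ~ e^(−n φ(x*)) · sqrt(2π / (n · φ''(x*))) = sqrt(2π / (76n)) = sqrt(π/(38n)).
This is exact: substituting u = (x − 7)·sqrt(38n) gives I(n) = (1/sqrt(38n)) ∫_{−∞}^{∞} e^(−u^2) du = sqrt(π/(38n)).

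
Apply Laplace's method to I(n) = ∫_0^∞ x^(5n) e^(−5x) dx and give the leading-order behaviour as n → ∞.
I(n) ~ (sqrt(2π·5n) / 5) · (5n/(5e))^(5n)

Write the integrand as exp(5n ln x − 5x) and set f(x) = 5n ln x − 5x. Then f'(x) = 5n/x − 5 = 0 at x* = 5n/5, and f''(x*) = −5n/x*^2 = −5^2/(5n). Laplace's method (interior maximum) gives
  I(n) ~ e^(f(x*)) · sqrt(2π / |f''(x*)|)
        = exp(5n ln(5n/5) − 5n) · sqrt(2π · 5n / 5^2)
        = (5n/5)^(5n) e^(−5n) · sqrt(2π·5n) / 5
        = (sqrt(2π·5n) / 5) · (5n/(5e))^(5n).
This matches Γ(5n+1)/5^(5n+1) with Stirling applied to Γ.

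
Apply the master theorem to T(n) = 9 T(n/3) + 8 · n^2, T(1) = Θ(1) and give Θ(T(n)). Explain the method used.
T(n) = Θ(n^2 log n)

log_3 9 = 2, and f(n) = 8 · n^2 = Θ(n^(log_3 9)). This is Case 2 of the master theorem: T(n) = Θ(f(n) · log n) = Θ(n^2 log n).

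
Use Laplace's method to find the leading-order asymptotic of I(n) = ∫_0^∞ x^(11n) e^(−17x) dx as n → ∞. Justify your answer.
I(n) ~ (sqrt(2π·11n) / 17) · (11n/(17e))^(11n)

Write the integrand as exp(11n ln x − 17x) and set f(x) = 11n ln x − 17x. Then f'(x) = 11n/x − 17 = 0 at x* = 11n/17, and f''(x*) = −11n/x*^2 = −17^2/(11n). Laplace's method (interior maximum) gives
  I(n) ~ e^(f(x*)) · sqrt(2π / |f''(x*)|)
        = exp(11n ln(11n/17) − 11n) · sqrt(2π · 11n / 17^2)
        = (11n/17)^(11n) e^(−11n) · sqrt(2π·11n) / 17
        = (sqrt(2π·11n) / 17) · (11n/(17e))^(11n).
This matches Γ(11n+1)/17^(11n+1) with Stirling applied to Γ.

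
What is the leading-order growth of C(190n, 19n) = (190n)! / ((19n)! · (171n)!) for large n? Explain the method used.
C(190n, 19n) ~ (10000000000/387420489)^(19n) · sqrt(5/(9π·19n))

Write N = 19n. Apply Stirling to each factorial:
  (10N)! ~ sqrt(2π·10N) · (10N/e)^(10N),
  N! ~ sqrt(2π N) · (N/e)^N,
  (9N)! ~ sqrt(2π·9N) · (9N/e)^(9N).
The exponential factors combine to (10N)^(10N) / (N^N · (9N)^(9N)) = 10^(10N)/9^(9N) = (10^10/9^9)^N = (10000000000/387420489)^N.
The square-root prefactors combine to sqrt(2π·10N) / (sqrt(2π N)·sqrt(2π·9N)) = sqrt(10 / (2π·9·N)) = sqrt(5/(9π·19n)).
Substituting N = 19n: C(190n, 19n) ~ (10000000000/387420489)^(19n) · sqrt(5/(9π·19n)).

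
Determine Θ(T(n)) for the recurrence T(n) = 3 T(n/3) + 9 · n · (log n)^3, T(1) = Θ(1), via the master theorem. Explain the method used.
T(n) = Θ(n · (log n)^4)

Here log_3 3 = 1 and f(n) = 9 · n · (log n)^3 = Θ(n^(log_3 3) · (log n)^3). This is the extended Case 2 of the master theorem (f matches the critical exponent up to log factors), giving T(n) = Θ(n^(log_3 3) · (log n)^(3+1)) = Θ(n · (log n)^4).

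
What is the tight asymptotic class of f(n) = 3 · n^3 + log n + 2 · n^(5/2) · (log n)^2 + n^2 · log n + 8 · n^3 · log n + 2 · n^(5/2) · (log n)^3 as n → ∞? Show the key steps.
f(n) ∈ Θ(n^3 · log n)

Compare the terms by growth order. For large n, n^a · (log n)^b dominates n^a' · (log n)^b' iff a > a', or (a = a' and b > b'). Ranking the 6 terms shows the dominant one is 8 · n^3 · log n. Hence f(n) ∈ Θ(n^3 · log n).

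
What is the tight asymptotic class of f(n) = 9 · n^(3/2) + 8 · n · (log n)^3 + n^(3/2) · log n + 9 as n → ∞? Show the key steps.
f(n) ∈ Θ(n^(3/2) · log n)

Compare the terms by growth order. For large n, n^a · (log n)^b dominates n^a' · (log n)^b' iff a > a', or (a = a' and b > b'). Ranking the 4 terms shows the dominant one is n^(3/2) · log n. Hence f(n) ∈ Θ(n^(3/2) · log n).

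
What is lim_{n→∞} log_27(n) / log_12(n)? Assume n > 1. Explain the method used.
lim = ln(12) / ln(27) = log_27(12)

Change of base: log_27(n) = ln n / ln 27 and log_12(n) = ln n / ln 12. The ratio is (ln n / ln 27) · (ln 12 / ln n) = ln 12 / ln 27, a constant independent of n. So the limit is ln 12 / ln 27 = log_27(12).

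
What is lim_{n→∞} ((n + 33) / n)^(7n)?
lim = e^231

Rewrite as (1 + 33/n)^(7n). By the standard limit (1 + x/n)^n → e^x, we have (1 + 33/n)^n → e^33, and raising to the 7th power gives e^231.
More precisely, ln[(1 + 33/n)^(7n)] = 7n · ln(1 + 33/n) = 7n · (33/n + O(1/n^2)) = 231 + O(1/n) → 231.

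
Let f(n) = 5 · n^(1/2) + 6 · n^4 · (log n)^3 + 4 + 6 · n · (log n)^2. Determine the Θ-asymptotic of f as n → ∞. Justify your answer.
f(n) ∈ Θ(n^4 · (log n)^3)

Compare the terms by growth order. For large n, n^a · (log n)^b dominates n^a' · (log n)^b' iff a > a', or (a = a' and b > b'). Ranking the 4 terms shows the dominant one is 6 · n^4 · (log n)^3. Hence f(n) ∈ Θ(n^4 · (log n)^3).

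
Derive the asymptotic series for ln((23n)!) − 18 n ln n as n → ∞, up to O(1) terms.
ln((23n)!) − 18 n ln n = 5 n ln n + 23(ln 23 − 1) n + (1/2) ln(2π·23n) + O(1/n)

Stirling: ln((23n)!) = 23n ln(23n) − 23n + (1/2) ln(2π·23n) + O(1/n).
Expand 23n ln(23n) = 23n (ln n + ln 23) = 23n ln n + 23n ln 23.
Subtract 18n ln n: leading term is (23 − 18) n ln n = 5 n ln n. The next term is 23n ln 23 − 23n = 23(ln 23 − 1) n. Then the (1/2) ln(2π·23n) correction.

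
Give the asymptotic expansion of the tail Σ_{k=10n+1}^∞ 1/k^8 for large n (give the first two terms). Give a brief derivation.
Σ_{k>10n} 1/k^8 = 1/(7 · (10n)^7) − 1/(2 · (10n)^8) + O(1/(10n)^9)

Compare to the integral: ∫_{10n}^∞ x^(−8) dx = [−x^(−7)/7]_{10n}^∞ = 1/((8−1)·(10n)^7). The Euler-Maclaurin correction adds −f(10n)/2 = −1/(2·(10n)^8). Euler-Maclaurin then gives
  Σ_{k>10n} 1/k^8 = ∫_{10n}^∞ dx/x^8 − 1/(2·(10n)^8) + O(1/(10n)^9).
(Equivalently this is ζ(8) − Σ_{k≤10n} 1/k^8.)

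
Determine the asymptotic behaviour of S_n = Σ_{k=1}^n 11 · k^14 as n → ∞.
S_n ~ 11 · n^15 / 15

By integral comparison (Euler-Maclaurin), Σ_{k=1}^n 11 · k^14 = 11 · ∫_0^n x^14 dx + O(n^14) = 11 · n^15/15 + O(n^14). (Equivalently, Faulhaber's formula gives the same leading term.)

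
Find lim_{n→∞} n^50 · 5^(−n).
lim = 0

Exponentials with base > 1 dominate every fixed polynomial: for any fixed c, n^c / 5^n → 0 as n → ∞ (e.g. by the ratio test, or by writing 5^n = e^(n ln 5) and noting e^(n ln 5) / n^c → ∞). Hence n^50 · 5^(−n) = n^50 / 5^n → 0.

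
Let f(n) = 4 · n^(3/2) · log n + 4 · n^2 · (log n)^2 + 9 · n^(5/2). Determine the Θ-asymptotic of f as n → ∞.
f(n) ∈ Θ(n^(5/2))

Compare the terms by growth order. For large n, n^a · (log n)^b dominates n^a' · (log n)^b' iff a > a', or (a = a' and b > b'). Ranking the 3 terms shows the dominant one is 9 · n^(5/2). Hence f(n) ∈ Θ(n^(5/2)).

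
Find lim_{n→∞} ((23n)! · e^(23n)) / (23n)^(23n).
lim = ∞

Stirling: (23n)! ~ sqrt(2π·23n) · (23n/e)^(23n). Hence
  (23n)! · e^(23n) / (23n)^(23n) ~ sqrt(2π·23n) = sqrt(2π·23) · sqrt(n) → ∞.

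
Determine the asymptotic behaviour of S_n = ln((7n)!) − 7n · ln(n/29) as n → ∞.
S_n ~ 7n · (ln 203 − 1) + O(ln n)

Stirling: ln((7n)!) = 7n ln(7n) − 7n + O(ln n).
  S_n = 7n ln(7n) − 7n − 7n ln(n/29) + O(ln n)
      = 7n ln(7n) − 7n ln n + 7n ln 29 − 7n + O(ln n)
      = 7n ln 7 + 7n ln 29 − 7n + O(ln n)
      = 7n (ln 203 − 1) + O(ln n).
Numerically ln(203) − 1 ≈ 4.3132.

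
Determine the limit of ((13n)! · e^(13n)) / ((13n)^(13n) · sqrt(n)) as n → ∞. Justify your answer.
lim = sqrt(2π·13)

Stirling: (13n)! ~ sqrt(2π·13n) · (13n/e)^(13n). Hence
  (13n)! · e^(13n) / (13n)^(13n) ~ sqrt(2π·13n).
Dividing by sqrt(n): sqrt(2π·13n) / sqrt(n) = sqrt(2π·13) · n^((1−1)/2), so the limit is sqrt(2π·13).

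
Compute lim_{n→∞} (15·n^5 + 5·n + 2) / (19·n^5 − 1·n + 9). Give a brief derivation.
lim = 15/19

For large n the leading n^5 terms dominate both numerator and denominator. Dividing top and bottom by n^5, every other term tends to 0, leaving 15/19.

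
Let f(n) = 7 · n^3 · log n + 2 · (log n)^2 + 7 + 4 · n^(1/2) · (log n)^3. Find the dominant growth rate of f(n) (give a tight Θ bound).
f(n) ∈ Θ(n^3 · log n)

Compare the terms by growth order. For large n, n^a · (log n)^b dominates n^a' · (log n)^b' iff a > a', or (a = a' and b > b'). Ranking the 4 terms shows the dominant one is 7 · n^3 · log n. Hence f(n) ∈ Θ(n^3 · log n).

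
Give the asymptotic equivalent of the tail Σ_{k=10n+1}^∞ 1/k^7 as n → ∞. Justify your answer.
Σ_{k>10n} 1/k^7 ~ 1/(6 · (10n)^6)

Compare to the integral: ∫_{10n}^∞ x^(−7) dx = [−x^(−6)/6]_{10n}^∞ = 1/((7−1)·(10n)^6). Euler-Maclaurin then gives
  Σ_{k>10n} 1/k^7 = ∫_{10n}^∞ dx/x^7 − 1/(2·(10n)^7) + O(1/(10n)^8).
(Equivalently this is ζ(7) − Σ_{k≤10n} 1/k^7.)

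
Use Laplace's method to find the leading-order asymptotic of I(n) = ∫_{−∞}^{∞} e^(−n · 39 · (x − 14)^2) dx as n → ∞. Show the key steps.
I(n) = sqrt(π/(39n))

Here φ(x) = 39 · (x − 14)^2 has its unique minimum at x* = 14 with φ(x*) = 0 and φ''(x*) = 78. Laplace's method gives
  I(n) ~ e^(−n φ(x*)) · sqrt(2π / (n · φ''(x*))) = sqrt(2π / (78n)) = sqrt(π/(39n)).
This is exact: substituting u = (x − 14)·sqrt(39n) gives I(n) = (1/sqrt(39n)) ∫_{−∞}^{∞} e^(−u^2) du = sqrt(π/(39n)).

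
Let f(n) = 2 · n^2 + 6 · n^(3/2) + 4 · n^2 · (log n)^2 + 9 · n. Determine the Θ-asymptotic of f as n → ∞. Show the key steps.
f(n) ∈ Θ(n^2 · (log n)^2)

Compare the terms by growth order. For large n, n^a · (log n)^b dominates n^a' · (log n)^b' iff a > a', or (a = a' and b > b'). Ranking the 4 terms shows the dominant one is 4 · n^2 · (log n)^2. Hence f(n) ∈ Θ(n^2 · (log n)^2).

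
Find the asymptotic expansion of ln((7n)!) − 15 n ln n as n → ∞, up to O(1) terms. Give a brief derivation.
ln((7n)!) − 15 n ln n = −8 n ln n + 7(ln 7 − 1) n + (1/2) ln(2π·7n) + O(1/n)

Stirling: ln((7n)!) = 7n ln(7n) − 7n + (1/2) ln(2π·7n) + O(1/n).
Expand 7n ln(7n) = 7n (ln n + ln 7) = 7n ln n + 7n ln 7.
Subtract 15n ln n: leading term is (7 − 15) n ln n = −8 n ln n. The next term is 7n ln 7 − 7n = 7(ln 7 − 1) n. Then the (1/2) ln(2π·7n) correction.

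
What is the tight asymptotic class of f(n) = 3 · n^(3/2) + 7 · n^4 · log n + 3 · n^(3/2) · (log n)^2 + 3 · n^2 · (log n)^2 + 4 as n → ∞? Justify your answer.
f(n) ∈ Θ(n^4 · log n)

Compare the terms by growth order. For large n, n^a · (log n)^b dominates n^a' · (log n)^b' iff a > a', or (a = a' and b > b'). Ranking the 5 terms shows the dominant one is 7 · n^4 · log n. Hence f(n) ∈ Θ(n^4 · log n).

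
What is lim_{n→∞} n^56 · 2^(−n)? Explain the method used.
lim = 0

Exponentials with base > 1 dominate every fixed polynomial: for any fixed c, n^c / 2^n → 0 as n → ∞ (e.g. by the ratio test, or by writing 2^n = e^(n ln 2) and noting e^(n ln 2) / n^c → ∞). Hence n^56 · 2^(−n) = n^56 / 2^n → 0.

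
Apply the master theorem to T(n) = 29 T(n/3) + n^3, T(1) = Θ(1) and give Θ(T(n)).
T(n) = Θ(n^(log_3 29))

Master theorem: compare f(n) = n^3 to n^(log_3 29) where log_3 29 ≈ 3.065. Since 3 < log_3 29, we have f(n) = O(n^(log_3 29 − ε)) for some ε > 0 — Case 1. Hence T(n) = Θ(n^(log_3 29)).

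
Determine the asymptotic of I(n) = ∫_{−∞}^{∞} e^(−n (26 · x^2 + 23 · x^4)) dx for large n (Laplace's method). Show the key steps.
I(n) ~ sqrt(π/(26n))

φ(x) = 26 · x^2 + 23 · x^4 has its unique global minimum at x* = 0 (since φ'(x) = 52x + 92x^3 = 0 only at x = 0 for real x with both coefficients positive, and φ → ∞ as |x| → ∞). At x* = 0, φ(0) = 0 and φ''(0) = 52. Laplace's method then gives
  I(n) ~ sqrt(2π / (n · φ''(0))) · e^(−n φ(0)) = sqrt(2π / (52n)) = sqrt(π/(26n)).
The 23 · x^4 term contributes only at subleading order (an O(1/n) relative correction).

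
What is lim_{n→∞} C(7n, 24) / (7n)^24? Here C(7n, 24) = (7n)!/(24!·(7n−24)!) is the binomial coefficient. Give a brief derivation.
lim = 1/24! = 1/620448401733239439360000

With N = 7n → ∞: C(N, 24) / N^24 = [N(N−1)…(N−23)] / (24! · N^24) = (1/24!) · 1 · (1 − 1/(7n)) · … · (1 − 23/(7n)). Each factor → 1 as N → ∞, so the limit is 1/24! = 1/620448401733239439360000.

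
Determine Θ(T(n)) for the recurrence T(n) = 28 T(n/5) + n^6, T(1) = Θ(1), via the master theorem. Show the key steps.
T(n) = Θ(n^6)

log_5 28 ≈ 2.070. f(n) = n^6 dominates n^(log_5 28) since 6 > 2.070, and the regularity condition a·f(n/b) = 28·(n/5)^6 = (28/15625)·n^6 ≤ c·f(n) holds with c = 28/15625 ≈ 0.00179 < 1. So this is Case 3: T(n) = Θ(f(n)) = Θ(n^6).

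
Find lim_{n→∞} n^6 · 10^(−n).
lim = 0

Exponentials with base > 1 dominate every fixed polynomial: for any fixed c, n^c / 10^n → 0 as n → ∞ (e.g. by the ratio test, or by writing 10^n = e^(n ln 10) and noting e^(n ln 10) / n^c → ∞). Hence n^6 · 10^(−n) = n^6 / 10^n → 0.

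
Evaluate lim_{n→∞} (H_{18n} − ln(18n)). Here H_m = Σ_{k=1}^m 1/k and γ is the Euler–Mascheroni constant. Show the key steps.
lim = γ

By Euler-Maclaurin, H_m = ln m + γ + O(1/m). So
  H_{18n} − ln(18n) = ln(18n) + γ − ln(18n) + O(1/n)
                       = ln(18/18) + γ + O(1/n).
Hence the limit is γ (since ln 1 = 0).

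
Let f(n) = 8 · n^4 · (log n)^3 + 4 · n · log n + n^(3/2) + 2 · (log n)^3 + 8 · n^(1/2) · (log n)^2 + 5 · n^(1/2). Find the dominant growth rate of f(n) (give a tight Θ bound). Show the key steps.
f(n) ∈ Θ(n^4 · (log n)^3)

Compare the terms by growth order. For large n, n^a · (log n)^b dominates n^a' · (log n)^b' iff a > a', or (a = a' and b > b'). Ranking the 6 terms shows the dominant one is 8 · n^4 · (log n)^3. Hence f(n) ∈ Θ(n^4 · (log n)^3).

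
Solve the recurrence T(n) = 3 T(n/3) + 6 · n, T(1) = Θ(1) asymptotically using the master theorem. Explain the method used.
T(n) = Θ(n log n)

log_3 3 = 1, and f(n) = 6 · n = Θ(n^(log_3 3)). This is Case 2 of the master theorem: T(n) = Θ(f(n) · log n) = Θ(n log n).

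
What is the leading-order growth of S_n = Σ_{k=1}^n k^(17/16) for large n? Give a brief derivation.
S_n ~ (16/33) · n^(33/16)

Integral comparison: Σ_{k=1}^n k^(17/16) = ∫_0^n x^(17/16) dx + O(n^(17/16)). The integral is n^(1 + 17/16) / (1 + 17/16) = n^((17+16)/16) / ((17+16)/16) = (16/33) · n^(33/16).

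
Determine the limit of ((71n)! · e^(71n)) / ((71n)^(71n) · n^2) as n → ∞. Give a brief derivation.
lim = 0

Stirling: (71n)! ~ sqrt(2π·71n) · (71n/e)^(71n). Hence
  (71n)! · e^(71n) / (71n)^(71n) ~ sqrt(2π·71n).
Dividing by n^2: sqrt(2π·71n) / n^2 = sqrt(2π·71) · n^((1−4)/2), so the expression behaves like sqrt(2π·71) · n^((1−4)/2) → 0.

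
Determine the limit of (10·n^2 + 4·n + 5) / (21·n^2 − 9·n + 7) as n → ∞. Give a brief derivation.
lim = 10/21

For large n the leading n^2 terms dominate both numerator and denominator. Dividing top and bottom by n^2, every other term tends to 0, leaving 10/21.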